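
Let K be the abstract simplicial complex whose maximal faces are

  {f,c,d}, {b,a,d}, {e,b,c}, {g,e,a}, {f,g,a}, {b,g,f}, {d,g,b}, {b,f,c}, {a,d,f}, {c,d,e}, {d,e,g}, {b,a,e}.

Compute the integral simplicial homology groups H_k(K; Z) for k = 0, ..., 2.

H_0 = Z,  H_1 = Z/2Z,  H_2 = 0.

Fix the vertex order a < b < c < d < e < f < g and write every simplex with vertices in increasing order. Then dim K = 2 and the simplices of K are:

  0-simplices (7): a, b, c, d, e, f, g
  1-simplices (18): ab, ad, ae, af, ag, bc, bd, be, bf, bg, cd, ce, cf, de, df, dg, eg, fg
  2-simplices (12): abd, abe, adf, aeg, afg, bce, bcf, bdg, bfg, cde, cdf, deg

giving chain groups C_0 ≅ Z^7, C_1 ≅ Z^18, C_2 ≅ Z^12.

∂_1: C_1 → C_0 is given by ∂[p,q] = [q] − [p].
As a 7×18 matrix over Z this has rank 6, with invariant factors (1,1,1,1,1,1).

Boundary ∂_2: C_2 → C_1 maps a triangle to the signed sum of its edges. For instance
  ∂afg = fg − ag + af,
  ∂bcf = cf − bf + bc.
The 18×12 boundary matrix has rank 12 and Smith normal form diag(1,1,1,1,1,1,1,1,1,1,1,2).

Computing H_k = (kernel of ∂_k) / (image of ∂_{k+1}):

  H_0: rank C_0 − rank ∂_1 = 7 − 6 = 1, and the invariant factors of ∂_1 are all 1, so H_0 ≅ Z.
  H_1: rank ker ∂_1 − rank ∂_2 = (18 − 6) − 12 = 0, and ∂_2 has invariant factor 2 > 1, so H_1 ≅ Z/2Z.
  H_2: rank ker ∂_2 − rank ∂_3 = (12 − 12) − 0 = 0, and there is no ∂_3, so H_2 ≅ 0.

As a check, the Euler characteristic is 7 − 18 + 12 = 1, which agrees with 1 − 0 + 0 = 1.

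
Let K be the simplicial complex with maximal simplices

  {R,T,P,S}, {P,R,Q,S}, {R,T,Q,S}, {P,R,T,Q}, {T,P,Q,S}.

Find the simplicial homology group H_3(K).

H_3 ≅ Z.

Fix the vertex order P < Q < R < S < T and write every simplex with vertices in increasing order. Then dim K = 3 and the simplices of K are:

  0-simplices (5): P, Q, R, S, T
  1-simplices (10): PQ, PR, PS, PT, QR, QS, QT, RS, RT, ST
  2-simplices (10): PQR, PQS, PQT, PRS, PRT, PST, QRS, QRT, QST, RST
  3-simplices (5): PQRS, PQRT, PQST, PRST, QRST

Hence C_0 ≅ Z^5, C_1 ≅ Z^10, C_2 ≅ Z^10, C_3 ≅ Z^5.

The boundary map ∂_1: C_1 → C_0 maps an edge to its endpoints' difference, ∂[p,q] = q − p. For instance
  ∂PR = R − P.
As a 5×10 matrix over Z this has rank 4, with invariant factors (1,1,1,1).

∂_2: C_2 → C_1 acts by ∂[p,q,r] = [q,r] − [p,r] + [p,q]. For instance
  ∂PRT = RT − PT + PR,
  ∂QRT = RT − QT + QR.
As a 10×10 matrix over Z this has rank 6, with invariant factors (1,1,1,1,1,1).

∂_3: C_3 → C_2 sends each 3-simplex σ to the alternating sum Σ_i (−1)^i (σ with its i-th vertex removed). For instance
  ∂PQRT = QRT − PRT + PQT − PQR,
  ∂QRST = RST − QST + QRT − QRS.
As a 10×5 matrix over Z this has rank 4, with invariant factors (1,1,1,1).

From H_k ≅ ker(∂_k) / im(∂_{k+1}) we obtain:

  H_3: rank ker ∂_3 − rank ∂_4 = (5 − 4) − 0 = 1, and there is no ∂_4, so H_3 = Z.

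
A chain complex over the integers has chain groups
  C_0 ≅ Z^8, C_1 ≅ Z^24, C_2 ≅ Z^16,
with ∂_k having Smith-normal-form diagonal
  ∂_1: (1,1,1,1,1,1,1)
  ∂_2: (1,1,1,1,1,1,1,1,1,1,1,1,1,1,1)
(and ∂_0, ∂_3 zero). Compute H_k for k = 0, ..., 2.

H_0 = Z,  H_1 = Z^2,  H_2 = Z.

H_0: b_0 = 8 − 0 − 7 = 1; torsion from ∂_1 factors > 1: none. So H_0 = Z.
H_1: b_1 = 24 − 7 − 15 = 2; torsion from ∂_2 factors > 1: none. So H_1 = Z^2.
H_2: b_2 = 16 − 15 − 0 = 1; torsion from ∂_3 factors > 1: none. So H_2 = Z.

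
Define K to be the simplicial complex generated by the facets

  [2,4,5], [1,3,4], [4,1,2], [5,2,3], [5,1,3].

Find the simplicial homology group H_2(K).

We work with the vertex ordering 1 < 2 < 3 < 4 < 5. The simplices of K, each written with vertices in increasing order, are:

  0-simplices (5): [1], [2], [3], [4], [5]
  1-simplices (10): [1,2], [1,3], [1,4], [1,5], [2,3], [2,4], [2,5], [3,4], [3,5], [4,5]
  2-simplices (5): [1,2,4], [1,3,4], [1,3,5], [2,3,5], [2,4,5]

so the chain groups are C_0 ≅ Z^5, C_1 ≅ Z^10, C_2 ≅ Z^5.

Boundary ∂_1: C_1 → C_0 sends each edge [p,q] (with p < q) to q − p. For instance
  ∂[1,4] = [4] − [1].
The resulting 5×10 matrix has rank 4, and its Smith normal form has invariant factors (1,1,1,1).

∂_2: C_2 → C_1 acts by ∂[p,q,r] = [q,r] − [p,r] + [p,q]. For instance
  ∂[1,2,4] = [2,4] − [1,4] + [1,2],
  ∂[2,4,5] = [4,5] − [2,5] + [2,4].
The resulting 10×5 matrix has rank 5, and its Smith normal form has invariant factors (1,1,1,1,1).

Computing H_k = (kernel of ∂_k) / (image of ∂_{k+1}):

  H_2: rank ker ∂_2 − rank ∂_3 = (5 − 5) − 0 = 0, and there is no ∂_3, so H_2 ≅ 0.

(K is a triangulation of the Möbius band.)

H_2 = 0.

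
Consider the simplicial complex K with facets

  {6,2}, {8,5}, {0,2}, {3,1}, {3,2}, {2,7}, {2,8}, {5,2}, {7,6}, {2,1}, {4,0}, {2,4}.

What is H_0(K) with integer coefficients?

H_0 ≅ Z.

Fix the vertex order 0 < 1 < 2 < 3 < 4 < 5 < 6 < 7 < 8 and write every simplex with vertices in increasing order. Then dim K = 1 and the simplices of K are:

  0-simplices (9): [0], [1], [2], [3], [4], [5], [6], [7], [8]
  1-simplices (12): [0,2], [0,4], [1,2], [1,3], [2,3], [2,4], [2,5], [2,6], [2,7], [2,8], [5,8], [6,7]

so the chain groups are C_0 ≅ Z^9, C_1 ≅ Z^12.

Boundary ∂_1: C_1 → C_0 maps an edge to its endpoints' difference, ∂[p,q] = q − p. For instance
  ∂[2,7] = [7] − [2].
The 9×12 boundary matrix has rank 8 and Smith normal form diag(1,1,1,1,1,1,1,1).

From H_k ≅ ker(∂_k) / im(∂_{k+1}) we obtain:

  H_0: rank C_0 − rank ∂_1 = 9 − 8 = 1, and the invariant factors of ∂_1 are all 1, so H_0 = Z.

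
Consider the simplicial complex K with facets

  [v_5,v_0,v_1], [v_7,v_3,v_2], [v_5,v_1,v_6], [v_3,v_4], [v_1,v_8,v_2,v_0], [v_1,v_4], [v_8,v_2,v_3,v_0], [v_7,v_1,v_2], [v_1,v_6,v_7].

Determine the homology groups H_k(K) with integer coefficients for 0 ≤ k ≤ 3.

We work with the vertex ordering v_0 < v_1 < v_2 < v_3 < v_4 < v_5 < v_6 < v_7 < v_8. The simplices of K, each written with vertices in increasing order, are:

  0-simplices (9): [v_0], [v_1], [v_2], [v_3], [v_4], [v_5], [v_6], [v_7], [v_8]
  1-simplices (19): (19 of them)
  2-simplices (12): (12 of them)
  3-simplices (2): [v_0,v_1,v_2,v_8], [v_0,v_2,v_3,v_8]

giving chain groups C_0 ≅ Z^9, C_1 ≅ Z^19, C_2 ≅ Z^12, C_3 ≅ Z^2.

Boundary ∂_1: C_1 → C_0 is given by ∂[p,q] = [q] − [p]. For instance
  ∂[v_6,v_7] = [v_7] − [v_6].
The resulting 9×19 matrix has rank 8, and its Smith normal form has invariant factors (1,1,1,1,1,1,1,1).

Boundary ∂_2: C_2 → C_1 maps a triangle to the signed sum of its edges. For instance
  ∂[v_2,v_3,v_7] = [v_3,v_7] − [v_2,v_7] + [v_2,v_3],
  ∂[v_0,v_2,v_8] = [v_2,v_8] − [v_0,v_8] + [v_0,v_2].
The resulting 19×12 matrix has rank 10, and its Smith normal form has invariant factors (1,1,1,1,1,1,1,1,1,1).

∂_3: C_3 → C_2 sends each 3-simplex σ to the alternating sum Σ_i (−1)^i (σ with its i-th vertex removed). For instance
  ∂[v_0,v_2,v_3,v_8] = [v_2,v_3,v_8] − [v_0,v_3,v_8] + [v_0,v_2,v_8] − [v_0,v_2,v_3],
  ∂[v_0,v_1,v_2,v_8] = [v_1,v_2,v_8] − [v_0,v_2,v_8] + [v_0,v_1,v_8] − [v_0,v_1,v_2].
This gives a 12×2 integer matrix of rank 2; reducing to Smith normal form yields diagonal entries (1,1).

From H_k ≅ ker(∂_k) / im(∂_{k+1}) we obtain:

  H_0: rank C_0 − rank ∂_1 = 9 − 8 = 1, and the invariant factors of ∂_1 are all 1, so H_0 ≅ Z.
  H_1: rank ker ∂_1 − rank ∂_2 = (19 − 8) − 10 = 1, and the invariant factors of ∂_2 are all 1, so H_1 ≅ Z.
  H_2: rank ker ∂_2 − rank ∂_3 = (12 − 10) − 2 = 0, and the invariant factors of ∂_3 are all 1, so H_2 ≅ 0.
  H_3: rank ker ∂_3 − rank ∂_4 = (2 − 2) − 0 = 0, and there is no ∂_4, so H_3 ≅ 0.

H_0 ≅ Z,  H_1 ≅ Z,  H_2 = 0,  H_3 = 0.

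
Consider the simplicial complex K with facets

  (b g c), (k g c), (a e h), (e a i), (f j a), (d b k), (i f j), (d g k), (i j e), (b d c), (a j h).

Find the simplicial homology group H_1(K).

We work with the vertex ordering a < b < c < d < e < f < g < h < i < j < k. The simplices of K, each written with vertices in increasing order, are:

  0-simplices (11): a, b, c, d, e, f, g, h, i, j, k
  1-simplices (22): ae, af, ah, ai, aj, bc, bd, bg, bk, cd, cg, ck, dg, dk, eh, ei, ej, fi, fj, gk, hj, ij
  2-simplices (11): aeh, aei, afj, ahj, bcd, bcg, bdk, cgk, dgk, eij, fij

Hence C_0 ≅ Z^11, C_1 ≅ Z^22, C_2 ≅ Z^11.

The boundary map ∂_1: C_1 → C_0 maps an edge to its endpoints' difference, ∂[p,q] = q − p. For instance
  ∂bk = k − b.
The resulting 11×22 matrix has rank 9, and its Smith normal form has invariant factors (1,1,1,1,1,1,1,1,1).

∂_2: C_2 → C_1 sends each 2-simplex [p,q,r] to [q,r] − [p,r] + [p,q]. For instance
  ∂aei = ei − ai + ae,
  ∂bdk = dk − bk + bd.
As a 22×11 matrix over Z this has rank 11, with invariant factors (1,1,1,1,1,1,1,1,1,1,1).

Reading off H_k = ker ∂_k / im ∂_{k+1}:

  H_1: rank ker ∂_1 − rank ∂_2 = (22 − 9) − 11 = 2, and the invariant factors of ∂_2 are all 1, so H_1 = Z^2.

H_1 = Z^2.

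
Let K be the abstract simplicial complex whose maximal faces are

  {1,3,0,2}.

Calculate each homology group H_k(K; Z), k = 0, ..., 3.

Order the vertices as 0 < 1 < 2 < 3. Listing each simplex with vertices in this order, K has dimension 3 with simplices:

  0-simplices (4): [0], [1], [2], [3]
  1-simplices (6): [0,1], [0,2], [0,3], [1,2], [1,3], [2,3]
  2-simplices (4): [0,1,2], [0,1,3], [0,2,3], [1,2,3]
  3-simplices (1): [0,1,2,3]

so the chain groups are C_0 ≅ Z^4, C_1 ≅ Z^6, C_2 ≅ Z^4, C_3 ≅ Z^1.

∂_1: C_1 → C_0 sends each edge [p,q] (with p < q) to q − p. For instance
  ∂[1,2] = [2] − [1].
The resulting 4×6 matrix has rank 3, and its Smith normal form has invariant factors (1,1,1).

Boundary ∂_2: C_2 → C_1 acts by ∂[p,q,r] = [q,r] − [p,r] + [p,q]. For instance
  ∂[0,1,3] = [1,3] − [0,3] + [0,1],
  ∂[1,2,3] = [2,3] − [1,3] + [1,2].
As a 6×4 matrix over Z this has rank 3, with invariant factors (1,1,1).

∂_3: C_3 → C_2 sends each 3-simplex σ to the alternating sum Σ_i (−1)^i (σ with its i-th vertex removed). For instance
  ∂[0,1,2,3] = [1,2,3] − [0,2,3] + [0,1,3] − [0,1,2].
This gives a 4×1 integer matrix of rank 1; reducing to Smith normal form yields diagonal entries (1).

From H_k ≅ ker(∂_k) / im(∂_{k+1}) we obtain:

  H_0: rank C_0 − rank ∂_1 = 4 − 3 = 1, and the invariant factors of ∂_1 are all 1, so H_0 = Z.
  H_1: rank ker ∂_1 − rank ∂_2 = (6 − 3) − 3 = 0, and the invariant factors of ∂_2 are all 1, so H_1 = 0.
  H_2: rank ker ∂_2 − rank ∂_3 = (4 − 3) − 1 = 0, and the invariant factors of ∂_3 are all 1, so H_2 = 0.
  H_3: rank ker ∂_3 − rank ∂_4 = (1 − 1) − 0 = 0, and there is no ∂_4, so H_3 = 0.

H_0 ≅ Z,  H_1 = 0,  H_2 = 0,  H_3 = 0.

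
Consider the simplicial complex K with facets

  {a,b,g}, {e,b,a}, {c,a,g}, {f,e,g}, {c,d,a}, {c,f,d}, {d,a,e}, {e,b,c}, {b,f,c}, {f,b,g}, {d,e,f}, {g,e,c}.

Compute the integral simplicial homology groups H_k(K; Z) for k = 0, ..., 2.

H_0 ≅ Z,  H_1 ≅ Z_2,  H_2 = 0.

Order the vertices as a < b < c < d < e < f < g. Listing each simplex with vertices in this order, K has dimension 2 with simplices:

  0-simplices (7): a, b, c, d, e, f, g
  1-simplices (18): ab, ac, ad, ae, ag, bc, be, bf, bg, cd, ce, cf, cg, de, df, ef, eg, fg
  2-simplices (12): abe, abg, acd, acg, ade, bce, bcf, bfg, cdf, ceg, def, efg

giving chain groups C_0 ≅ Z^7, C_1 ≅ Z^18, C_2 ≅ Z^12.

The boundary map ∂_1: C_1 → C_0 sends each edge [p,q] (with p < q) to q − p. For instance
  ∂cg = g − c.
This gives a 7×18 integer matrix of rank 6; reducing to Smith normal form yields diagonal entries (1,1,1,1,1,1).

∂_2: C_2 → C_1 acts by ∂[p,q,r] = [q,r] − [p,r] + [p,q]. For instance
  ∂cdf = df − cf + cd,
  ∂bcf = cf − bf + bc.
The resulting 18×12 matrix has rank 12, and its Smith normal form has invariant factors (1,1,1,1,1,1,1,1,1,1,1,2).

Computing H_k = (kernel of ∂_k) / (image of ∂_{k+1}):

  H_0: rank C_0 − rank ∂_1 = 7 − 6 = 1, and the invariant factors of ∂_1 are all 1, so H_0 = Z.
  H_1: rank ker ∂_1 − rank ∂_2 = (18 − 6) − 12 = 0, and ∂_2 has invariant factor 2 > 1, so H_1 = Z_2.
  H_2: rank ker ∂_2 − rank ∂_3 = (12 − 12) − 0 = 0, and there is no ∂_3, so H_2 = 0.

(K is a triangulation of the real projective plane RP^2.)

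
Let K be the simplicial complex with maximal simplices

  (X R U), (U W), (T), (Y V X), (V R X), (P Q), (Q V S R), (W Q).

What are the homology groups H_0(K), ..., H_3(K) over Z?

H_0 ≅ Z^2,  H_1 ≅ Z,  H_2 = 0,  H_3 = 0.

K has 10 vertices, 15 edges, 7 triangles, 1 3-simplex.
rank ∂_0 = 0, rank ∂_1 = 8 ⇒ b_0 = 10 − 0 − 8 = 2; all invariant factors of ∂_1 are 1 so no torsion. So H_0 = Z^2.
rank ∂_1 = 8, rank ∂_2 = 6 ⇒ b_1 = 15 − 8 − 6 = 1; all invariant factors of ∂_2 are 1 so no torsion. So H_1 = Z.
rank ∂_2 = 6, rank ∂_3 = 1 ⇒ b_2 = 7 − 6 − 1 = 0; all invariant factors of ∂_3 are 1 so no torsion. So H_2 = 0.
rank ∂_3 = 1, rank ∂_4 = 0 ⇒ b_3 = 1 − 1 − 0 = 0. So H_3 = 0.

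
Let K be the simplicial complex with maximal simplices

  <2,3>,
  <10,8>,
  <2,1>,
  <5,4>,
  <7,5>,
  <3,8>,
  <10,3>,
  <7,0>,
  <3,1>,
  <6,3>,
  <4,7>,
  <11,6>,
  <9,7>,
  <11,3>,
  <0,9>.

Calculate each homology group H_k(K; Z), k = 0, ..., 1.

H_0 ≅ Z^2,  H_1 ≅ Z^5.

Take the total order 0 < 1 < 2 < 3 < 4 < 5 < 6 < 7 < 8 < 9 < 10 < 11 on the vertex set. Then K (dimension 1) consists of the simplices:

  0-simplices (12): [0], [1], [2], [3], [4], [5], [6], [7], [8], [9], [10], [11]
  1-simplices (15): [0,7], [0,9], [1,2], [1,3], [2,3], [3,6], [3,8], [3,10], [3,11], [4,5], [4,7], [5,7], [6,11], [7,9], [8,10]

so the chain groups are C_0 ≅ Z^12, C_1 ≅ Z^15.

Boundary ∂_1: C_1 → C_0 sends each edge [p,q] (with p < q) to q − p.
As a 12×15 matrix over Z this has rank 10, with invariant factors (1,1,1,1,1,1,1,1,1,1).

Reading off H_k = ker ∂_k / im ∂_{k+1}:

  H_0: rank C_0 − rank ∂_1 = 12 − 10 = 2, and the invariant factors of ∂_1 are all 1, so H_0 ≅ Z^2.
  H_1: rank ker ∂_1 − rank ∂_2 = (15 − 10) − 0 = 5, and there is no ∂_2, so H_1 ≅ Z^5.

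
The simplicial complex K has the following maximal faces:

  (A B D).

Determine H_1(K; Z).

Fix the vertex order A < B < D and write every simplex with vertices in increasing order. Then dim K = 2 and the simplices of K are:

  0-simplices (3): A, B, D
  1-simplices (3): AB, AD, BD
  2-simplices (1): ABD

Hence C_0 ≅ Z^3, C_1 ≅ Z^3, C_2 ≅ Z^1.

The boundary map ∂_1: C_1 → C_0 sends each edge [p,q] (with p < q) to q − p.
The 3×3 boundary matrix has rank 2 and Smith normal form diag(1,1).

The boundary map ∂_2: C_2 → C_1 acts by ∂[p,q,r] = [q,r] − [p,r] + [p,q]. For instance
  ∂ABD = BD − AD + AB.
The 3×1 boundary matrix has rank 1 and Smith normal form diag(1).

Now H_k = ker ∂_k / im ∂_{k+1}, so:

  H_1: rank ker ∂_1 − rank ∂_2 = (3 − 2) − 1 = 0, and the invariant factors of ∂_2 are all 1, so H_1 = 0.

H_1 = 0.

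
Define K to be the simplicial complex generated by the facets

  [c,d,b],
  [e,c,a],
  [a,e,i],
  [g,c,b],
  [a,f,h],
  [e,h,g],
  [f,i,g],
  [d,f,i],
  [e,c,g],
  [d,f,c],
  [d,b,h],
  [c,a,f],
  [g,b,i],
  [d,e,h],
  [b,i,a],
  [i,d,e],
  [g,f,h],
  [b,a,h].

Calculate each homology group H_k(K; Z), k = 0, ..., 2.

H_0 = Z,  H_1 = Z^2,  H_2 = Z.

We work with the vertex ordering a < b < c < d < e < f < g < h < i. The simplices of K, each written with vertices in increasing order, are:

  0-simplices (9): a, b, c, d, e, f, g, h, i
  1-simplices (27): ab, ac, ae, af, ah, ai, bc, bd, bg, bh, bi, cd, ce, cf, cg, de, df, dh, di, eg, eh, ei, fg, fh, fi, gh, gi
  2-simplices (18): abh, abi, ace, acf, aei, afh, bcd, bcg, bdh, bgi, cdf, ceg, deh, dei, dfi, egh, fgh, fgi

so the chain groups are C_0 ≅ Z^9, C_1 ≅ Z^27, C_2 ≅ Z^18.

The boundary map ∂_1: C_1 → C_0 sends each edge [p,q] (with p < q) to q − p. For instance
  ∂bh = h − b.
This gives a 9×27 integer matrix of rank 8; reducing to Smith normal form yields diagonal entries (1,1,1,1,1,1,1,1).

Boundary ∂_2: C_2 → C_1 acts by ∂[p,q,r] = [q,r] − [p,r] + [p,q]. For instance
  ∂egh = gh − eh + eg,
  ∂ace = ce − ae + ac.
The 27×18 boundary matrix has rank 17 and Smith normal form diag(1,1,1,1,1,1,1,1,1,1,1,1,1,1,1,1,1).

Reading off H_k = ker ∂_k / im ∂_{k+1}:

  H_0: rank C_0 − rank ∂_1 = 9 − 8 = 1, and the invariant factors of ∂_1 are all 1, so H_0 = Z.
  H_1: rank ker ∂_1 − rank ∂_2 = (27 − 8) − 17 = 2, and the invariant factors of ∂_2 are all 1, so H_1 = Z^2.
  H_2: rank ker ∂_2 − rank ∂_3 = (18 − 17) − 0 = 1, and there is no ∂_3, so H_2 = Z.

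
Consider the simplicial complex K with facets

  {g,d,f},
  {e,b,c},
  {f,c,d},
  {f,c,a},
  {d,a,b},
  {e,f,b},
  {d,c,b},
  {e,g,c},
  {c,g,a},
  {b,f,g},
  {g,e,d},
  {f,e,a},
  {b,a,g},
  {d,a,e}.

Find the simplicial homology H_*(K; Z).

H_0 ≅ Z,  H_1 ≅ Z^2,  H_2 ≅ Z.

K has 7 vertices, 21 edges, 14 triangles.
rank ∂_0 = 0, rank ∂_1 = 6 ⇒ b_0 = 7 − 0 − 6 = 1; all invariant factors of ∂_1 are 1 so no torsion. So H_0 = Z.
rank ∂_1 = 6, rank ∂_2 = 13 ⇒ b_1 = 21 − 6 − 13 = 2; all invariant factors of ∂_2 are 1 so no torsion. So H_1 = Z^2.
rank ∂_2 = 13, rank ∂_3 = 0 ⇒ b_2 = 14 − 13 − 0 = 1. So H_2 = Z.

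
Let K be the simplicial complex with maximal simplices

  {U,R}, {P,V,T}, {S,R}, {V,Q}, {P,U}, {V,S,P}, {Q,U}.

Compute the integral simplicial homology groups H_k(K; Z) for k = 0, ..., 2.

H_0 ≅ Z,  H_1 ≅ Z^2,  H_2 = 0.

Fix the vertex order P < Q < R < S < T < U < V and write every simplex with vertices in increasing order. Then dim K = 2 and the simplices of K are:

  0-simplices (7): P, Q, R, S, T, U, V
  1-simplices (10): PS, PT, PU, PV, QU, QV, RS, RU, SV, TV
  2-simplices (2): PSV, PTV

giving chain groups C_0 ≅ Z^7, C_1 ≅ Z^10, C_2 ≅ Z^2.

∂_1: C_1 → C_0 sends each edge [p,q] (with p < q) to q − p.
As a 7×10 matrix over Z this has rank 6, with invariant factors (1,1,1,1,1,1).

∂_2: C_2 → C_1 acts by ∂[p,q,r] = [q,r] − [p,r] + [p,q]. For instance
  ∂PSV = SV − PV + PS,
  ∂PTV = TV − PV + PT.
The 10×2 boundary matrix has rank 2 and Smith normal form diag(1,1).

From H_k ≅ ker(∂_k) / im(∂_{k+1}) we obtain:

  H_0: rank C_0 − rank ∂_1 = 7 − 6 = 1, and the invariant factors of ∂_1 are all 1, so H_0 ≅ Z.
  H_1: rank ker ∂_1 − rank ∂_2 = (10 − 6) − 2 = 2, and the invariant factors of ∂_2 are all 1, so H_1 ≅ Z^2.
  H_2: rank ker ∂_2 − rank ∂_3 = (2 − 2) − 0 = 0, and there is no ∂_3, so H_2 ≅ 0.

As a check, the Euler characteristic is 7 − 10 + 2 = -1, which agrees with 1 − 2 + 0 = -1.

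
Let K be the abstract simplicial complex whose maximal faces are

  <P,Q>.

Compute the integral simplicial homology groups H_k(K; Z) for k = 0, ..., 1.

H_0 = Z,  H_1 = 0.

We work with the vertex ordering P < Q. The simplices of K, each written with vertices in increasing order, are:

  0-simplices (2): P, Q
  1-simplices (1): PQ

Hence C_0 ≅ Z^2, C_1 ≅ Z^1.

Boundary ∂_1: C_1 → C_0 is given by ∂[p,q] = [q] − [p]. For instance
  ∂PQ = Q − P.
The resulting 2×1 matrix has rank 1, and its Smith normal form has invariant factors (1).

Now H_k = ker ∂_k / im ∂_{k+1}, so:

  H_0: rank C_0 − rank ∂_1 = 2 − 1 = 1, and the invariant factors of ∂_1 are all 1, so H_0 ≅ Z.
  H_1: rank ker ∂_1 − rank ∂_2 = (1 − 1) − 0 = 0, and there is no ∂_2, so H_1 ≅ 0.

As a check, the Euler characteristic is 2 − 1 = 1, which agrees with 1 − 0 = 1.
(K is a triangulation of the 1-simplex.)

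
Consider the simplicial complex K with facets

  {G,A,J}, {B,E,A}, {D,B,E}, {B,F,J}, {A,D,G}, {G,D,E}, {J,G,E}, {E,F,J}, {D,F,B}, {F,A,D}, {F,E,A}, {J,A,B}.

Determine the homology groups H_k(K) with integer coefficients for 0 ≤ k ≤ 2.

H_0 ≅ Z,  H_1 ≅ Z/2Z,  H_2 = 0.

K has 7 vertices, 18 edges, 12 triangles.
rank ∂_0 = 0, rank ∂_1 = 6 ⇒ b_0 = 7 − 0 − 6 = 1; all invariant factors of ∂_1 are 1 so no torsion. So H_0 ≅ Z.
rank ∂_1 = 6, rank ∂_2 = 12 ⇒ b_1 = 18 − 6 − 12 = 0; ∂_2 has invariant factor(s) [2] giving torsion. So H_1 ≅ Z/2Z.
rank ∂_2 = 12, rank ∂_3 = 0 ⇒ b_2 = 12 − 12 − 0 = 0. So H_2 ≅ 0.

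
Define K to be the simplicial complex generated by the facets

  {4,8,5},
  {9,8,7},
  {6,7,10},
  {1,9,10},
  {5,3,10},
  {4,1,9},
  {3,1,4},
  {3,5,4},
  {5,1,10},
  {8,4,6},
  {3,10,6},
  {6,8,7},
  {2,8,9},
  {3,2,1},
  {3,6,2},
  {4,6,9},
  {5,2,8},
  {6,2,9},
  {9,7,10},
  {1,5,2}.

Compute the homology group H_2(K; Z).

H_2 ≅ 0.

K has 10 vertices, 30 edges, 20 triangles.
rank ∂_2 = 20, rank ∂_3 = 0 ⇒ b_2 = 20 − 20 − 0 = 0. So H_2 ≅ 0.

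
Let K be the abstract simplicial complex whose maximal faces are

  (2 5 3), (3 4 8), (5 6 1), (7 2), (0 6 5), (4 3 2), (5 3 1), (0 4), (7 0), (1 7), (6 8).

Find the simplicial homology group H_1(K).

K has 9 vertices, 18 edges, 6 triangles.
rank ∂_1 = 8, rank ∂_2 = 6 ⇒ b_1 = 18 − 8 − 6 = 4; all invariant factors of ∂_2 are 1 so no torsion. So H_1 = Z^4.

H_1 ≅ Z^4.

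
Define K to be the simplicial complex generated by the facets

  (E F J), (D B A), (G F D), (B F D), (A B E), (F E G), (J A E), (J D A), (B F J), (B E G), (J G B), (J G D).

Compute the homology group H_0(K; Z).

K has 7 vertices, 18 edges, 12 triangles.
rank ∂_0 = 0, rank ∂_1 = 6 ⇒ b_0 = 7 − 0 − 6 = 1; all invariant factors of ∂_1 are 1 so no torsion. So H_0 ≅ Z.

H_0 = Z.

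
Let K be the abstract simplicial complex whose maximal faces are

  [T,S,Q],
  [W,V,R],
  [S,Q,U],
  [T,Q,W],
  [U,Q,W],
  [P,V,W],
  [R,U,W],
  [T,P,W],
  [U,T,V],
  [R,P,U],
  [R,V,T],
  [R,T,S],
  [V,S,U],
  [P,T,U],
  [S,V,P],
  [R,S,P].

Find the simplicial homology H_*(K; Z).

K has 8 vertices, 24 edges, 16 triangles.
rank ∂_0 = 0, rank ∂_1 = 7 ⇒ b_0 = 8 − 0 − 7 = 1; all invariant factors of ∂_1 are 1 so no torsion. So H_0 = Z.
rank ∂_1 = 7, rank ∂_2 = 15 ⇒ b_1 = 24 − 7 − 15 = 2; all invariant factors of ∂_2 are 1 so no torsion. So H_1 = Z^2.
rank ∂_2 = 15, rank ∂_3 = 0 ⇒ b_2 = 16 − 15 − 0 = 1. So H_2 = Z.

H_0 ≅ Z,  H_1 ≅ Z^2,  H_2 ≅ Z.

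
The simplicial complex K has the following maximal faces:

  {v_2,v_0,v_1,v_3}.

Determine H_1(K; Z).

K has 4 vertices, 6 edges, 4 triangles, 1 3-simplex.
rank ∂_1 = 3, rank ∂_2 = 3 ⇒ b_1 = 6 − 3 − 3 = 0; all invariant factors of ∂_2 are 1 so no torsion. So H_1 = 0.

H_1 = 0.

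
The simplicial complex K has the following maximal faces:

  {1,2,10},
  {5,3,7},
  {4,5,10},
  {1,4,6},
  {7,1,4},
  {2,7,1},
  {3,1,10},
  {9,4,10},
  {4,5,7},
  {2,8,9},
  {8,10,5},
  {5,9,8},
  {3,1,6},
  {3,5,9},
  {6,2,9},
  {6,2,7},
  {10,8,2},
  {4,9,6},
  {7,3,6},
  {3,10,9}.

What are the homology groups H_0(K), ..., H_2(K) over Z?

H_0 = Z,  H_1 = Z ⊕ Z/2Z,  H_2 = 0.

Take the total order 1 < 2 < 3 < 4 < 5 < 6 < 7 < 8 < 9 < 10 on the vertex set. Then K (dimension 2) consists of the simplices:

  0-simplices (10): [1], [2], [3], [4], [5], [6], [7], [8], [9], [10]
  1-simplices (30): (30 of them)
  2-simplices (20): (20 of them)

Hence C_0 ≅ Z^10, C_1 ≅ Z^30, C_2 ≅ Z^20.

The boundary map ∂_1: C_1 → C_0 sends each edge [p,q] (with p < q) to q − p. For instance
  ∂[5,9] = [9] − [5].
As a 10×30 matrix over Z this has rank 9, with invariant factors (1,1,1,1,1,1,1,1,1).

The boundary map ∂_2: C_2 → C_1 acts by ∂[p,q,r] = [q,r] − [p,r] + [p,q]. For instance
  ∂[4,6,9] = [6,9] − [4,9] + [4,6],
  ∂[2,8,10] = [8,10] − [2,10] + [2,8].
As a 30×20 matrix over Z this has rank 20, with invariant factors (1,1,1,1,1,1,1,1,1,1,1,1,1,1,1,1,1,1,1,2).

Reading off H_k = ker ∂_k / im ∂_{k+1}:

  H_0: rank C_0 − rank ∂_1 = 10 − 9 = 1, and the invariant factors of ∂_1 are all 1, so H_0 ≅ Z.
  H_1: rank ker ∂_1 − rank ∂_2 = (30 − 9) − 20 = 1, and ∂_2 has invariant factor 2 > 1, so H_1 ≅ Z ⊕ Z/2Z.
  H_2: rank ker ∂_2 − rank ∂_3 = (20 − 20) − 0 = 0, and there is no ∂_3, so H_2 ≅ 0.

As a check, the Euler characteristic is 10 − 30 + 20 = 0, which agrees with 1 − 1 + 0 = 0.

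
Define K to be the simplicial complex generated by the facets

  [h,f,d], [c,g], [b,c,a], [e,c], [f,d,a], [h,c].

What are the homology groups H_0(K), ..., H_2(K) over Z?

H_0 = Z,  H_1 = Z,  H_2 = 0.

K has 8 vertices, 11 edges, 3 triangles.
rank ∂_0 = 0, rank ∂_1 = 7 ⇒ b_0 = 8 − 0 − 7 = 1; all invariant factors of ∂_1 are 1 so no torsion. So H_0 ≅ Z.
rank ∂_1 = 7, rank ∂_2 = 3 ⇒ b_1 = 11 − 7 − 3 = 1; all invariant factors of ∂_2 are 1 so no torsion. So H_1 ≅ Z.
rank ∂_2 = 3, rank ∂_3 = 0 ⇒ b_2 = 3 − 3 − 0 = 0. So H_2 ≅ 0.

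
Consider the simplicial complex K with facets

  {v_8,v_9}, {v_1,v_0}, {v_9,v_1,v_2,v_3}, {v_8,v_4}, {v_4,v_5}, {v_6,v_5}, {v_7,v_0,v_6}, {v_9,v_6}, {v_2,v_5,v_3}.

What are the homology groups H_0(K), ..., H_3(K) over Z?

Fix the vertex order v_0 < v_1 < v_2 < v_3 < v_4 < v_5 < v_6 < v_7 < v_8 < v_9 and write every simplex with vertices in increasing order. Then dim K = 3 and the simplices of K are:

  0-simplices (10): [v_0], [v_1], [v_2], [v_3], [v_4], [v_5], [v_6], [v_7], [v_8], [v_9]
  1-simplices (17): (17 of them)
  2-simplices (6): [v_0,v_6,v_7], [v_1,v_2,v_3], [v_1,v_2,v_9], [v_1,v_3,v_9], [v_2,v_3,v_5], [v_2,v_3,v_9]
  3-simplices (1): [v_1,v_2,v_3,v_9]

so the chain groups are C_0 ≅ Z^10, C_1 ≅ Z^17, C_2 ≅ Z^6, C_3 ≅ Z^1.

∂_1: C_1 → C_0 sends each edge [p,q] (with p < q) to q − p. For instance
  ∂[v_1,v_2] = [v_2] − [v_1].
This gives a 10×17 integer matrix of rank 9; reducing to Smith normal form yields diagonal entries (1,1,1,1,1,1,1,1,1).

The boundary map ∂_2: C_2 → C_1 maps a triangle to the signed sum of its edges. For instance
  ∂[v_2,v_3,v_9] = [v_3,v_9] − [v_2,v_9] + [v_2,v_3],
  ∂[v_0,v_6,v_7] = [v_6,v_7] − [v_0,v_7] + [v_0,v_6].
The 17×6 boundary matrix has rank 5 and Smith normal form diag(1,1,1,1,1).

Boundary ∂_3: C_3 → C_2 sends each 3-simplex σ to the alternating sum Σ_i (−1)^i (σ with its i-th vertex removed). For instance
  ∂[v_1,v_2,v_3,v_9] = [v_2,v_3,v_9] − [v_1,v_3,v_9] + [v_1,v_2,v_9] − [v_1,v_2,v_3].
The resulting 6×1 matrix has rank 1, and its Smith normal form has invariant factors (1).

Now H_k = ker ∂_k / im ∂_{k+1}, so:

  H_0: rank C_0 − rank ∂_1 = 10 − 9 = 1, and the invariant factors of ∂_1 are all 1, so H_0 = Z.
  H_1: rank ker ∂_1 − rank ∂_2 = (17 − 9) − 5 = 3, and the invariant factors of ∂_2 are all 1, so H_1 = Z^3.
  H_2: rank ker ∂_2 − rank ∂_3 = (6 − 5) − 1 = 0, and the invariant factors of ∂_3 are all 1, so H_2 = 0.
  H_3: rank ker ∂_3 − rank ∂_4 = (1 − 1) − 0 = 0, and there is no ∂_4, so H_3 = 0.

As a check, the Euler characteristic is 10 − 17 + 6 − 1 = -2, which agrees with 1 − 3 + 0 − 0 = -2.

H_0 = Z,  H_1 = Z^3,  H_2 = 0,  H_3 = 0.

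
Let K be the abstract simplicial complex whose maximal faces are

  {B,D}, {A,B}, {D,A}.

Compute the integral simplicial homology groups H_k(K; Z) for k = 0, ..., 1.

Order the vertices as A < B < D. Listing each simplex with vertices in this order, K has dimension 1 with simplices:

  0-simplices (3): A, B, D
  1-simplices (3): AB, AD, BD

so the chain groups are C_0 ≅ Z^3, C_1 ≅ Z^3.

The boundary map ∂_1: C_1 → C_0 maps an edge to its endpoints' difference, ∂[p,q] = q − p. For instance
  ∂BD = D − B.
This gives a 3×3 integer matrix of rank 2; reducing to Smith normal form yields diagonal entries (1,1).

Reading off H_k = ker ∂_k / im ∂_{k+1}:

  H_0: rank C_0 − rank ∂_1 = 3 − 2 = 1, and the invariant factors of ∂_1 are all 1, so H_0 = Z.
  H_1: rank ker ∂_1 − rank ∂_2 = (3 − 2) − 0 = 1, and there is no ∂_2, so H_1 = Z.

H_0 ≅ Z,  H_1 ≅ Z.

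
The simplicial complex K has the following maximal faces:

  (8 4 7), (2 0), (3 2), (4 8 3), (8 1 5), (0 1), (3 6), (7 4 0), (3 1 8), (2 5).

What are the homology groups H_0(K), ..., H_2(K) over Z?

H_0 = Z,  H_1 = Z^3,  H_2 = 0.

Fix the vertex order 0 < 1 < 2 < 3 < 4 < 5 < 6 < 7 < 8 and write every simplex with vertices in increasing order. Then dim K = 2 and the simplices of K are:

  0-simplices (9): [0], [1], [2], [3], [4], [5], [6], [7], [8]
  1-simplices (16): [0,1], [0,2], [0,4], [0,7], [1,3], [1,5], [1,8], [2,3], [2,5], [3,4], [3,6], [3,8], [4,7], [4,8], [5,8], [7,8]
  2-simplices (5): [0,4,7], [1,3,8], [1,5,8], [3,4,8], [4,7,8]

Hence C_0 ≅ Z^9, C_1 ≅ Z^16, C_2 ≅ Z^5.

∂_1: C_1 → C_0 maps an edge to its endpoints' difference, ∂[p,q] = q − p. For instance
  ∂[3,4] = [4] − [3].
The 9×16 boundary matrix has rank 8 and Smith normal form diag(1,1,1,1,1,1,1,1).

Boundary ∂_2: C_2 → C_1 sends each 2-simplex [p,q,r] to [q,r] − [p,r] + [p,q]. For instance
  ∂[1,5,8] = [5,8] − [1,8] + [1,5],
  ∂[1,3,8] = [3,8] − [1,8] + [1,3].
The resulting 16×5 matrix has rank 5, and its Smith normal form has invariant factors (1,1,1,1,1).

Now H_k = ker ∂_k / im ∂_{k+1}, so:

  H_0: rank C_0 − rank ∂_1 = 9 − 8 = 1, and the invariant factors of ∂_1 are all 1, so H_0 = Z.
  H_1: rank ker ∂_1 − rank ∂_2 = (16 − 8) − 5 = 3, and the invariant factors of ∂_2 are all 1, so H_1 = Z^3.
  H_2: rank ker ∂_2 − rank ∂_3 = (5 − 5) − 0 = 0, and there is no ∂_3, so H_2 = 0.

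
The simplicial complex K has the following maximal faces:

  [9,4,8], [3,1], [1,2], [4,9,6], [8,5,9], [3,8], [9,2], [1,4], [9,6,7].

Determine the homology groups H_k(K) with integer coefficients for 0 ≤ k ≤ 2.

Order the vertices as 1 < 2 < 3 < 4 < 5 < 6 < 7 < 8 < 9. Listing each simplex with vertices in this order, K has dimension 2 with simplices:

  0-simplices (9): [1], [2], [3], [4], [5], [6], [7], [8], [9]
  1-simplices (14): [1,2], [1,3], [1,4], [2,9], [3,8], [4,6], [4,8], [4,9], [5,8], [5,9], [6,7], [6,9], [7,9], [8,9]
  2-simplices (4): [4,6,9], [4,8,9], [5,8,9], [6,7,9]

Hence C_0 ≅ Z^9, C_1 ≅ Z^14, C_2 ≅ Z^4.

Boundary ∂_1: C_1 → C_0 sends each edge [p,q] (with p < q) to q − p. For instance
  ∂[4,9] = [9] − [4].
The 9×14 boundary matrix has rank 8 and Smith normal form diag(1,1,1,1,1,1,1,1).

∂_2: C_2 → C_1 maps a triangle to the signed sum of its edges. For instance
  ∂[5,8,9] = [8,9] − [5,9] + [5,8],
  ∂[6,7,9] = [7,9] − [6,9] + [6,7].
The resulting 14×4 matrix has rank 4, and its Smith normal form has invariant factors (1,1,1,1).

Reading off H_k = ker ∂_k / im ∂_{k+1}:

  H_0: rank C_0 − rank ∂_1 = 9 − 8 = 1, and the invariant factors of ∂_1 are all 1, so H_0 = Z.
  H_1: rank ker ∂_1 − rank ∂_2 = (14 − 8) − 4 = 2, and the invariant factors of ∂_2 are all 1, so H_1 = Z^2.
  H_2: rank ker ∂_2 − rank ∂_3 = (4 − 4) − 0 = 0, and there is no ∂_3, so H_2 = 0.

H_0 ≅ Z,  H_1 ≅ Z^2,  H_2 = 0.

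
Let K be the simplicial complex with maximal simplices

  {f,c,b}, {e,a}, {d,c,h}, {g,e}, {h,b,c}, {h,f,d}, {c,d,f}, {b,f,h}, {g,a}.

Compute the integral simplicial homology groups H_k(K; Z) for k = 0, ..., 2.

H_0 ≅ Z^2,  H_1 ≅ Z,  H_2 ≅ Z.

K has 8 vertices, 12 edges, 6 triangles.
rank ∂_0 = 0, rank ∂_1 = 6 ⇒ b_0 = 8 − 0 − 6 = 2; all invariant factors of ∂_1 are 1 so no torsion. So H_0 ≅ Z^2.
rank ∂_1 = 6, rank ∂_2 = 5 ⇒ b_1 = 12 − 6 − 5 = 1; all invariant factors of ∂_2 are 1 so no torsion. So H_1 ≅ Z.
rank ∂_2 = 5, rank ∂_3 = 0 ⇒ b_2 = 6 − 5 − 0 = 1. So H_2 ≅ Z.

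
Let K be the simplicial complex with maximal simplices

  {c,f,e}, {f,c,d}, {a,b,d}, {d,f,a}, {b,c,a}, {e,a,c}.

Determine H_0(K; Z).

H_0 = Z.

K has 6 vertices, 12 edges, 6 triangles.
rank ∂_0 = 0, rank ∂_1 = 5 ⇒ b_0 = 6 − 0 − 5 = 1; all invariant factors of ∂_1 are 1 so no torsion. So H_0 = Z.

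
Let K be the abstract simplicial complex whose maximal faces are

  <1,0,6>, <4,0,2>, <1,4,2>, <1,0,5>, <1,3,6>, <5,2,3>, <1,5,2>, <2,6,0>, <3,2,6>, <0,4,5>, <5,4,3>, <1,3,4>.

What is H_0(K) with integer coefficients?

Order the vertices as 0 < 1 < 2 < 3 < 4 < 5 < 6. Listing each simplex with vertices in this order, K has dimension 2 with simplices:

  0-simplices (7): [0], [1], [2], [3], [4], [5], [6]
  1-simplices (18): [0,1], [0,2], [0,4], [0,5], [0,6], [1,2], [1,3], [1,4], [1,5], [1,6], [2,3], [2,4], [2,5], [2,6], [3,4], [3,5], [3,6], [4,5]
  2-simplices (12): [0,1,5], [0,1,6], [0,2,4], [0,2,6], [0,4,5], [1,2,4], [1,2,5], [1,3,4], [1,3,6], [2,3,5], [2,3,6], [3,4,5]

so the chain groups are C_0 ≅ Z^7, C_1 ≅ Z^18, C_2 ≅ Z^12.

The boundary map ∂_1: C_1 → C_0 sends each edge [p,q] (with p < q) to q − p.
The 7×18 boundary matrix has rank 6 and Smith normal form diag(1,1,1,1,1,1).

∂_2: C_2 → C_1 acts by ∂[p,q,r] = [q,r] − [p,r] + [p,q]. For instance
  ∂[1,2,5] = [2,5] − [1,5] + [1,2],
  ∂[0,2,6] = [2,6] − [0,6] + [0,2].
The resulting 18×12 matrix has rank 12, and its Smith normal form has invariant factors (1,1,1,1,1,1,1,1,1,1,1,2).

Now H_k = ker ∂_k / im ∂_{k+1}, so:

  H_0: rank C_0 − rank ∂_1 = 7 − 6 = 1, and the invariant factors of ∂_1 are all 1, so H_0 = Z.

(K is a triangulation of the real projective plane RP^2.)

H_0 = Z.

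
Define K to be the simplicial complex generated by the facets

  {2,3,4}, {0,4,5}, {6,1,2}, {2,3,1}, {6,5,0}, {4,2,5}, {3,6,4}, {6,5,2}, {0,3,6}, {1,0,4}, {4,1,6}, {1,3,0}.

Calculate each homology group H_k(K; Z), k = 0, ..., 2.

H_0 = Z,  H_1 = Z/2,  H_2 = 0.

K has 7 vertices, 18 edges, 12 triangles.
rank ∂_0 = 0, rank ∂_1 = 6 ⇒ b_0 = 7 − 0 − 6 = 1; all invariant factors of ∂_1 are 1 so no torsion. So H_0 = Z.
rank ∂_1 = 6, rank ∂_2 = 12 ⇒ b_1 = 18 − 6 − 12 = 0; ∂_2 has invariant factor(s) [2] giving torsion. So H_1 = Z/2.
rank ∂_2 = 12, rank ∂_3 = 0 ⇒ b_2 = 12 − 12 − 0 = 0. So H_2 = 0.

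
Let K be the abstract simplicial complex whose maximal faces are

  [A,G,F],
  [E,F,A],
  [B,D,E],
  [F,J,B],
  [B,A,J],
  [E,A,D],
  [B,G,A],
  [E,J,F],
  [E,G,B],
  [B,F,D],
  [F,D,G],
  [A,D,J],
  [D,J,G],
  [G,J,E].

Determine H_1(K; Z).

Order the vertices as A < B < D < E < F < G < J. Listing each simplex with vertices in this order, K has dimension 2 with simplices:

  0-simplices (7): A, B, D, E, F, G, J
  1-simplices (21): AB, AD, AE, AF, AG, AJ, BD, BE, BF, BG, BJ, DE, DF, DG, DJ, EF, EG, EJ, FG, FJ, GJ
  2-simplices (14): ABG, ABJ, ADE, ADJ, AEF, AFG, BDE, BDF, BEG, BFJ, DFG, DGJ, EFJ, EGJ

so the chain groups are C_0 ≅ Z^7, C_1 ≅ Z^21, C_2 ≅ Z^14.

∂_1: C_1 → C_0 is given by ∂[p,q] = [q] − [p]. For instance
  ∂AB = B − A.
The resulting 7×21 matrix has rank 6, and its Smith normal form has invariant factors (1,1,1,1,1,1).

Boundary ∂_2: C_2 → C_1 sends each 2-simplex [p,q,r] to [q,r] − [p,r] + [p,q]. For instance
  ∂BEG = EG − BG + BE,
  ∂AFG = FG − AG + AF.
The 21×14 boundary matrix has rank 13 and Smith normal form diag(1,1,1,1,1,1,1,1,1,1,1,1,1).

From H_k ≅ ker(∂_k) / im(∂_{k+1}) we obtain:

  H_1: rank ker ∂_1 − rank ∂_2 = (21 − 6) − 13 = 2, and the invariant factors of ∂_2 are all 1, so H_1 ≅ Z^2.

H_1 ≅ Z^2.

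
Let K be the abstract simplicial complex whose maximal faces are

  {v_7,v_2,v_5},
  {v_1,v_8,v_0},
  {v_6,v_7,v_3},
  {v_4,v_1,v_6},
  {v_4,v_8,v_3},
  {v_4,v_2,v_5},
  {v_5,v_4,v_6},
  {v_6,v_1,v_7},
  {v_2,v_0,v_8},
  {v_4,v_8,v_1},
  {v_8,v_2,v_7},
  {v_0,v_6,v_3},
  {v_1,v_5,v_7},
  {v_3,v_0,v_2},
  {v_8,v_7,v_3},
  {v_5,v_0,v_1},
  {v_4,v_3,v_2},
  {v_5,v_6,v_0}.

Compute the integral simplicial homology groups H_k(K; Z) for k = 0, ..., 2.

We work with the vertex ordering v_0 < v_1 < v_2 < v_3 < v_4 < v_5 < v_6 < v_7 < v_8. The simplices of K, each written with vertices in increasing order, are:

  0-simplices (9): [v_0], [v_1], [v_2], [v_3], [v_4], [v_5], [v_6], [v_7], [v_8]
  1-simplices (27): (27 of them)
  2-simplices (18): (18 of them)

so the chain groups are C_0 ≅ Z^9, C_1 ≅ Z^27, C_2 ≅ Z^18.

∂_1: C_1 → C_0 is given by ∂[p,q] = [q] − [p]. For instance
  ∂[v_3,v_8] = [v_8] − [v_3].
The resulting 9×27 matrix has rank 8, and its Smith normal form has invariant factors (1,1,1,1,1,1,1,1).

∂_2: C_2 → C_1 sends each 2-simplex [p,q,r] to [q,r] − [p,r] + [p,q]. For instance
  ∂[v_1,v_5,v_7] = [v_5,v_7] − [v_1,v_7] + [v_1,v_5],
  ∂[v_3,v_7,v_8] = [v_7,v_8] − [v_3,v_8] + [v_3,v_7].
This gives a 27×18 integer matrix of rank 18; reducing to Smith normal form yields diagonal entries (1,1,1,1,1,1,1,1,1,1,1,1,1,1,1,1,1,2).

Now H_k = ker ∂_k / im ∂_{k+1}, so:

  H_0: rank C_0 − rank ∂_1 = 9 − 8 = 1, and the invariant factors of ∂_1 are all 1, so H_0 ≅ Z.
  H_1: rank ker ∂_1 − rank ∂_2 = (27 − 8) − 18 = 1, and ∂_2 has invariant factor 2 > 1, so H_1 ≅ Z ⊕ Z_2.
  H_2: rank ker ∂_2 − rank ∂_3 = (18 − 18) − 0 = 0, and there is no ∂_3, so H_2 ≅ 0.

As a check, the Euler characteristic is 9 − 27 + 18 = 0, which agrees with 1 − 1 + 0 = 0.

H_0 = Z,  H_1 = Z ⊕ Z_2,  H_2 = 0.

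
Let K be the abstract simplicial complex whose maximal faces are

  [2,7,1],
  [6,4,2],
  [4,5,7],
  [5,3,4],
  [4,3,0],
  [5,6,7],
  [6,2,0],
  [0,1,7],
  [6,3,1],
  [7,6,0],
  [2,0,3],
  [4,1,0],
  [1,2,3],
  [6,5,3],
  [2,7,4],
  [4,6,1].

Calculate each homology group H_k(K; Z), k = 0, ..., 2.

Order the vertices as 0 < 1 < 2 < 3 < 4 < 5 < 6 < 7. Listing each simplex with vertices in this order, K has dimension 2 with simplices:

  0-simplices (8): [0], [1], [2], [3], [4], [5], [6], [7]
  1-simplices (24): (24 of them)
  2-simplices (16): [0,1,4], [0,1,7], [0,2,3], [0,2,6], [0,3,4], [0,6,7], [1,2,3], [1,2,7], [1,3,6], [1,4,6], [2,4,6], [2,4,7], [3,4,5], [3,5,6], [4,5,7], [5,6,7]

giving chain groups C_0 ≅ Z^8, C_1 ≅ Z^24, C_2 ≅ Z^16.

The boundary map ∂_1: C_1 → C_0 sends each edge [p,q] (with p < q) to q − p. For instance
  ∂[4,5] = [5] − [4].
As a 8×24 matrix over Z this has rank 7, with invariant factors (1,1,1,1,1,1,1).

The boundary map ∂_2: C_2 → C_1 sends each 2-simplex [p,q,r] to [q,r] − [p,r] + [p,q]. For instance
  ∂[1,2,3] = [2,3] − [1,3] + [1,2],
  ∂[0,3,4] = [3,4] − [0,4] + [0,3].
As a 24×16 matrix over Z this has rank 15, with invariant factors (1,1,1,1,1,1,1,1,1,1,1,1,1,1,1).

Computing H_k = (kernel of ∂_k) / (image of ∂_{k+1}):

  H_0: rank C_0 − rank ∂_1 = 8 − 7 = 1, and the invariant factors of ∂_1 are all 1, so H_0 = Z.
  H_1: rank ker ∂_1 − rank ∂_2 = (24 − 7) − 15 = 2, and the invariant factors of ∂_2 are all 1, so H_1 = Z^2.
  H_2: rank ker ∂_2 − rank ∂_3 = (16 − 15) − 0 = 1, and there is no ∂_3, so H_2 = Z.

(K is a triangulation of the torus T^2.)

H_0 = Z,  H_1 = Z^2,  H_2 = Z.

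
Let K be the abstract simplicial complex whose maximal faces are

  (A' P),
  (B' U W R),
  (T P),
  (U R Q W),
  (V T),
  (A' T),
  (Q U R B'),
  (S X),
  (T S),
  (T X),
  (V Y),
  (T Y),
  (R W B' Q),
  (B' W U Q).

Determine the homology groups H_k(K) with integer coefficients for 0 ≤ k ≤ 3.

Take the total order P < Q < R < S < T < U < V < W < X < Y < A' < B' on the vertex set. Then K (dimension 3) consists of the simplices:

  0-simplices (12): [P], [Q], [R], [S], [T], [U], [V], [W], [X], [Y], [A'], [B']
  1-simplices (19): [P,T], [P,A'], [Q,R], [Q,U], [Q,W], [Q,B'], [R,U], [R,W], [R,B'], [S,T], [S,X], [T,V], [T,X], [T,Y], [T,A'], [U,W], [U,B'], [V,Y], [W,B']
  2-simplices (10): [Q,R,U], [Q,R,W], [Q,R,B'], [Q,U,W], [Q,U,B'], [Q,W,B'], [R,U,W], [R,U,B'], [R,W,B'], [U,W,B']
  3-simplices (5): [Q,R,U,W], [Q,R,U,B'], [Q,R,W,B'], [Q,U,W,B'], [R,U,W,B']

so the chain groups are C_0 ≅ Z^12, C_1 ≅ Z^19, C_2 ≅ Z^10, C_3 ≅ Z^5.

The boundary map ∂_1: C_1 → C_0 maps an edge to its endpoints' difference, ∂[p,q] = q − p. For instance
  ∂[Q,U] = [U] − [Q].
This gives a 12×19 integer matrix of rank 10; reducing to Smith normal form yields diagonal entries (1,1,1,1,1,1,1,1,1,1).

The boundary map ∂_2: C_2 → C_1 maps a triangle to the signed sum of its edges. For instance
  ∂[Q,R,B'] = [R,B'] − [Q,B'] + [Q,R],
  ∂[R,U,B'] = [U,B'] − [R,B'] + [R,U].
The 19×10 boundary matrix has rank 6 and Smith normal form diag(1,1,1,1,1,1).

The boundary map ∂_3: C_3 → C_2 sends each 3-simplex σ to the alternating sum Σ_i (−1)^i (σ with its i-th vertex removed). For instance
  ∂[R,U,W,B'] = [U,W,B'] − [R,W,B'] + [R,U,B'] − [R,U,W],
  ∂[Q,R,U,W] = [R,U,W] − [Q,U,W] + [Q,R,W] − [Q,R,U].
This gives a 10×5 integer matrix of rank 4; reducing to Smith normal form yields diagonal entries (1,1,1,1).

Now H_k = ker ∂_k / im ∂_{k+1}, so:

  H_0: rank C_0 − rank ∂_1 = 12 − 10 = 2, and the invariant factors of ∂_1 are all 1, so H_0 ≅ Z^2.
  H_1: rank ker ∂_1 − rank ∂_2 = (19 − 10) − 6 = 3, and the invariant factors of ∂_2 are all 1, so H_1 ≅ Z^3.
  H_2: rank ker ∂_2 − rank ∂_3 = (10 − 6) − 4 = 0, and the invariant factors of ∂_3 are all 1, so H_2 ≅ 0.
  H_3: rank ker ∂_3 − rank ∂_4 = (5 − 4) − 0 = 1, and there is no ∂_4, so H_3 ≅ Z.

(K is a triangulation of the disjoint union of the 3-sphere S^3 and a wedge of 3 circles.)

H_0 = Z^2,  H_1 = Z^3,  H_2 = 0,  H_3 = Z.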